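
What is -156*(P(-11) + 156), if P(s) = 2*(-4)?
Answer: -23088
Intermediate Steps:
P(s) = -8
-156*(P(-11) + 156) = -156*(-8 + 156) = -156*148 = -23088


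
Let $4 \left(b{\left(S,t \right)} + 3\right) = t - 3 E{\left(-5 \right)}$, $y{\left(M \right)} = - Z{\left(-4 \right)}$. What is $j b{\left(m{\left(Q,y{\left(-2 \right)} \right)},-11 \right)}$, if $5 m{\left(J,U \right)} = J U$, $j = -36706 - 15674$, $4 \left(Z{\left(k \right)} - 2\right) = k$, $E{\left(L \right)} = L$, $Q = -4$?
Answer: $104760$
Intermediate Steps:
$Z{\left(k \right)} = 2 + \frac{k}{4}$
$y{\left(M \right)} = -1$ ($y{\left(M \right)} = - (2 + \frac{1}{4} \left(-4\right)) = - (2 - 1) = \left(-1\right) 1 = -1$)
$j = -52380$ ($j = -36706 - 15674 = -52380$)
$m{\left(J,U \right)} = \frac{J U}{5}$
$b{\left(S,t \right)} = \frac{3}{4} + \frac{t}{4}$ ($b{\left(S,t \right)} = -3 + \frac{t - -15}{4} = -3 + \frac{t + 15}{4} = -3 + \frac{15 + t}{4} = -3 + \left(\frac{15}{4} + \frac{t}{4}\right) = \frac{3}{4} + \frac{t}{4}$)
$j b{\left(m{\left(Q,y{\left(-2 \right)} \right)},-11 \right)} = - 52380 \left(\frac{3}{4} + \frac{1}{4} \left(-11\right)\right) = - 52380 \left(\frac{3}{4} - \frac{11}{4}\right) = \left(-52380\right) \left(-2\right) = 104760$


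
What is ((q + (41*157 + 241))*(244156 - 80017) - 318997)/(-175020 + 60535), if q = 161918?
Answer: -27672859847/114485 ≈ -2.4172e+5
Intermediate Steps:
((q + (41*157 + 241))*(244156 - 80017) - 318997)/(-175020 + 60535) = ((161918 + (41*157 + 241))*(244156 - 80017) - 318997)/(-175020 + 60535) = ((161918 + (6437 + 241))*164139 - 318997)/(-114485) = ((161918 + 6678)*164139 - 318997)*(-1/114485) = (168596*164139 - 318997)*(-1/114485) = (27673178844 - 318997)*(-1/114485) = 27672859847*(-1/114485) = -27672859847/114485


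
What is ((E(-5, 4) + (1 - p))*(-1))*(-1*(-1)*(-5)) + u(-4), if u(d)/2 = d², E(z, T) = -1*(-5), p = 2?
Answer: 52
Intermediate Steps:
E(z, T) = 5
u(d) = 2*d²
((E(-5, 4) + (1 - p))*(-1))*(-1*(-1)*(-5)) + u(-4) = ((5 + (1 - 1*2))*(-1))*(-1*(-1)*(-5)) + 2*(-4)² = ((5 + (1 - 2))*(-1))*(1*(-5)) + 2*16 = ((5 - 1)*(-1))*(-5) + 32 = (4*(-1))*(-5) + 32 = -4*(-5) + 32 = 20 + 32 = 52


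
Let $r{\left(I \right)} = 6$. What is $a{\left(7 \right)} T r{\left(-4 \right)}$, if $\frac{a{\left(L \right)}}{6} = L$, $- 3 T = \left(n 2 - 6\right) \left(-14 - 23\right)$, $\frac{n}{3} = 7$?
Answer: $111888$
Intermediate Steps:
$n = 21$ ($n = 3 \cdot 7 = 21$)
$T = 444$ ($T = - \frac{\left(21 \cdot 2 - 6\right) \left(-14 - 23\right)}{3} = - \frac{\left(42 - 6\right) \left(-37\right)}{3} = - \frac{36 \left(-37\right)}{3} = \left(- \frac{1}{3}\right) \left(-1332\right) = 444$)
$a{\left(L \right)} = 6 L$
$a{\left(7 \right)} T r{\left(-4 \right)} = 6 \cdot 7 \cdot 444 \cdot 6 = 42 \cdot 444 \cdot 6 = 18648 \cdot 6 = 111888$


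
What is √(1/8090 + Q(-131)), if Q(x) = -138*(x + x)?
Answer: √2366341511690/8090 ≈ 190.15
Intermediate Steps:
Q(x) = -276*x
√(1/8090 + Q(-131)) = √(1/8090 - 276*(-131)) = √(1/8090 + 36156) = √(292502041/8090) = √2366341511690/8090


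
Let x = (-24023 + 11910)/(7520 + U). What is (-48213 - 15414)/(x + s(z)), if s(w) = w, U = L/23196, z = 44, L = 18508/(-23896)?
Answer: -66303675489914031/44172468685780 ≈ -1501.0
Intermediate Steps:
L = -4627/5974 (L = 18508*(-1/23896) = -4627/5974 ≈ -0.77452)
U = -4627/138572904 (U = -4627/5974/23196 = -4627/5974*1/23196 = -4627/138572904 ≈ -3.3390e-5)
x = -1678533586152/1042068233453 (x = (-24023 + 11910)/(7520 - 4627/138572904) = -12113/1042068233453/138572904 = -12113*138572904/1042068233453 = -1678533586152/1042068233453 ≈ -1.6108)
(-48213 - 15414)/(x + s(z)) = (-48213 - 15414)/(-1678533586152/1042068233453 + 44) = -63627/44172468685780/1042068233453 = -63627*1042068233453/44172468685780 = -66303675489914031/44172468685780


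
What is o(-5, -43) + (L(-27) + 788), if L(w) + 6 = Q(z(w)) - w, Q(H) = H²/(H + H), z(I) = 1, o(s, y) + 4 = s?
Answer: 1601/2 ≈ 800.50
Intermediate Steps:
o(s, y) = -4 + s
Q(H) = H/2 (Q(H) = H²/((2*H)) = (1/(2*H))*H² = H/2)
L(w) = -11/2 - w (L(w) = -6 + ((½)*1 - w) = -6 + (½ - w) = -11/2 - w)
o(-5, -43) + (L(-27) + 788) = (-4 - 5) + ((-11/2 - 1*(-27)) + 788) = -9 + ((-11/2 + 27) + 788) = -9 + (43/2 + 788) = -9 + 1619/2 = 1601/2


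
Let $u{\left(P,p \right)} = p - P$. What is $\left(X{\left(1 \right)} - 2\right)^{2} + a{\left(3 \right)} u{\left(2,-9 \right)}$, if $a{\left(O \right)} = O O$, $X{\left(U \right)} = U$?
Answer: $-98$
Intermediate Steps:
$a{\left(O \right)} = O^{2}$
$\left(X{\left(1 \right)} - 2\right)^{2} + a{\left(3 \right)} u{\left(2,-9 \right)} = \left(1 - 2\right)^{2} + 3^{2} \left(-9 - 2\right) = \left(-1\right)^{2} + 9 \left(-9 - 2\right) = 1 + 9 \left(-11\right) = 1 - 99 = -98$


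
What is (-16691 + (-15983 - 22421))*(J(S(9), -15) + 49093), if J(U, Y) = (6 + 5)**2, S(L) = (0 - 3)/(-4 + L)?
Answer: -2711445330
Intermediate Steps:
S(L) = -3/(-4 + L)
J(U, Y) = 121 (J(U, Y) = 11**2 = 121)
(-16691 + (-15983 - 22421))*(J(S(9), -15) + 49093) = (-16691 + (-15983 - 22421))*(121 + 49093) = (-16691 - 38404)*49214 = -55095*49214 = -2711445330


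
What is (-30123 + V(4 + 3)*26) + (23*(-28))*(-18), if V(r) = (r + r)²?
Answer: -13435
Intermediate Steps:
V(r) = 4*r² (V(r) = (2*r)² = 4*r²)
(-30123 + V(4 + 3)*26) + (23*(-28))*(-18) = (-30123 + (4*(4 + 3)²)*26) + (23*(-28))*(-18) = (-30123 + (4*7²)*26) - 644*(-18) = (-30123 + (4*49)*26) + 11592 = (-30123 + 196*26) + 11592 = (-30123 + 5096) + 11592 = -25027 + 11592 = -13435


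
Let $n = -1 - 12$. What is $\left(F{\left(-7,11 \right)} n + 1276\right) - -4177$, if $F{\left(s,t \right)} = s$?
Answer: $5544$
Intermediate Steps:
$n = -13$ ($n = -1 - 12 = -13$)
$\left(F{\left(-7,11 \right)} n + 1276\right) - -4177 = \left(\left(-7\right) \left(-13\right) + 1276\right) - -4177 = \left(91 + 1276\right) + 4177 = 1367 + 4177 = 5544$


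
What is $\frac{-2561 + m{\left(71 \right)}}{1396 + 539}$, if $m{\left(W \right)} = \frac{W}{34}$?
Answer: $- \frac{9667}{7310} \approx -1.3224$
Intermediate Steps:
$m{\left(W \right)} = \frac{W}{34}$ ($m{\left(W \right)} = W \frac{1}{34} = \frac{W}{34}$)
$\frac{-2561 + m{\left(71 \right)}}{1396 + 539} = \frac{-2561 + \frac{1}{34} \cdot 71}{1396 + 539} = \frac{-2561 + \frac{71}{34}}{1935} = \left(- \frac{87003}{34}\right) \frac{1}{1935} = - \frac{9667}{7310}$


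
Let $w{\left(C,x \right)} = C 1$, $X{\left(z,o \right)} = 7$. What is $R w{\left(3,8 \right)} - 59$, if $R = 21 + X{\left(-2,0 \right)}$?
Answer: $25$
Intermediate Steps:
$w{\left(C,x \right)} = C$
$R = 28$ ($R = 21 + 7 = 28$)
$R w{\left(3,8 \right)} - 59 = 28 \cdot 3 - 59 = 84 - 59 = 25$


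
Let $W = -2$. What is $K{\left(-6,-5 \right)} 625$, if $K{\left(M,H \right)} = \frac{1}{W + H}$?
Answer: $- \frac{625}{7} \approx -89.286$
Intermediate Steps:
$K{\left(M,H \right)} = \frac{1}{-2 + H}$
$K{\left(-6,-5 \right)} 625 = \frac{1}{-2 - 5} \cdot 625 = \frac{1}{-7} \cdot 625 = \left(- \frac{1}{7}\right) 625 = - \frac{625}{7}$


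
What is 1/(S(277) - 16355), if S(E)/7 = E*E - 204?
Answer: 1/519320 ≈ 1.9256e-6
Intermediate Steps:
S(E) = -1428 + 7*E² (S(E) = 7*(E*E - 204) = 7*(E² - 204) = 7*(-204 + E²) = -1428 + 7*E²)
1/(S(277) - 16355) = 1/((-1428 + 7*277²) - 16355) = 1/((-1428 + 7*76729) - 16355) = 1/((-1428 + 537103) - 16355) = 1/(535675 - 16355) = 1/519320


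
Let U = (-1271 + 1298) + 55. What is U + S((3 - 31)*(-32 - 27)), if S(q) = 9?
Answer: 91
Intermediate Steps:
U = 82 (U = 27 + 55 = 82)
U + S((3 - 31)*(-32 - 27)) = 82 + 9 = 91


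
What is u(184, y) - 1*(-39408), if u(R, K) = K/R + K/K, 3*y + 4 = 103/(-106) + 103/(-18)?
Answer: 10376542235/263304 ≈ 39409.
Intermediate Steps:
y = -5101/1431 (y = -4/3 + (103/(-106) + 103/(-18))/3 = -4/3 + (103*(-1/106) + 103*(-1/18))/3 = -4/3 + (-103/106 - 103/18)/3 = -4/3 + (1/3)*(-3193/477) = -4/3 - 3193/1431 = -5101/1431 ≈ -3.5646)
u(R, K) = 1 + K/R (u(R, K) = K/R + 1 = 1 + K/R)
u(184, y) - 1*(-39408) = (-5101/1431 + 184)/184 - 1*(-39408) = (1/184)*(258203/1431) + 39408 = 258203/263304 + 39408 = 10376542235/263304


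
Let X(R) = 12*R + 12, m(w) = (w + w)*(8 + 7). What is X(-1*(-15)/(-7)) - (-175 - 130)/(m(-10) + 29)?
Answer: -28151/1897 ≈ -14.840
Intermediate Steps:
m(w) = 30*w (m(w) = (2*w)*15 = 30*w)
X(R) = 12 + 12*R
X(-1*(-15)/(-7)) - (-175 - 130)/(m(-10) + 29) = (12 + 12*(-1*(-15)/(-7))) - (-175 - 130)/(30*(-10) + 29) = (12 + 12*(15*(-⅐))) - (-305)/(-300 + 29) = (12 + 12*(-15/7)) - (-305)/(-271) = (12 - 180/7) - (-305)*(-1)/271 = -96/7 - 1*305/271 = -96/7 - 305/271 = -28151/1897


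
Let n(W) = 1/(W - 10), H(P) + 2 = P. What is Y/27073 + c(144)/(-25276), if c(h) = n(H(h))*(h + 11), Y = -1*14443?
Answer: -48192283691/90327223536 ≈ -0.53353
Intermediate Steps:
H(P) = -2 + P
Y = -14443
n(W) = 1/(-10 + W)
c(h) = (11 + h)/(-12 + h) (c(h) = (h + 11)/(-10 + (-2 + h)) = (11 + h)/(-12 + h))
Y/27073 + c(144)/(-25276) = -14443/27073 + ((11 + 144)/(-12 + 144))/(-25276) = -14443*1/27073 + (155/132)*(-1/25276) = -14443/27073 + ((1/132)*155)*(-1/25276) = -14443/27073 + (155/132)*(-1/25276) = -14443/27073 - 155/3336432 = -48192283691/90327223536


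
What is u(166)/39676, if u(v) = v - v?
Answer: 0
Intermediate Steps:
u(v) = 0
u(166)/39676 = 0/39676 = 0*(1/39676) = 0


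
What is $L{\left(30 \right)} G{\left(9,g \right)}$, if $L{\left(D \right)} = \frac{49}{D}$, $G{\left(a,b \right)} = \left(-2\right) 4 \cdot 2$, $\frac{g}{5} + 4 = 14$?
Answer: $- \frac{392}{15} \approx -26.133$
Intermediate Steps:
$g = 50$ ($g = -20 + 5 \cdot 14 = -20 + 70 = 50$)
$G{\left(a,b \right)} = -16$ ($G{\left(a,b \right)} = \left(-8\right) 2 = -16$)
$L{\left(30 \right)} G{\left(9,g \right)} = \frac{49}{30} \left(-16\right) = - \frac{392}{15}$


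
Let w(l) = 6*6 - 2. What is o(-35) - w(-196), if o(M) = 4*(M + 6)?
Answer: -150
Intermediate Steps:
w(l) = 34 (w(l) = 36 - 2 = 34)
o(M) = 24 + 4*M (o(M) = 4*(6 + M) = 24 + 4*M)
o(-35) - w(-196) = (24 + 4*(-35)) - 1*34 = (24 - 140) - 34 = -116 - 34 = -150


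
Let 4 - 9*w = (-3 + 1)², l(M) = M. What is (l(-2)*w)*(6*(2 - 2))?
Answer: 0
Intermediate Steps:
w = 0 (w = 4/9 - (-3 + 1)²/9 = 4/9 - ⅑*(-2)² = 4/9 - ⅑*4 = 4/9 - 4/9 = 0)
(l(-2)*w)*(6*(2 - 2)) = (-2*0)*(6*(2 - 2)) = 0*(6*0) = 0*0 = 0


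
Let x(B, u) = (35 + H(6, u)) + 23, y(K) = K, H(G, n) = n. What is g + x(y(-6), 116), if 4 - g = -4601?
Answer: 4779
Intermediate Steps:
g = 4605 (g = 4 - 1*(-4601) = 4 + 4601 = 4605)
x(B, u) = 58 + u (x(B, u) = (35 + u) + 23 = 58 + u)
g + x(y(-6), 116) = 4605 + (58 + 116) = 4605 + 174 = 4779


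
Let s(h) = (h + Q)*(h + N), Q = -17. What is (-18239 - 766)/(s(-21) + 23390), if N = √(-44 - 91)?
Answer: -114923235/146313571 - 1083285*I*√15/292627142 ≈ -0.78546 - 0.014338*I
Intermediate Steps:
N = 3*I*√15 (N = √(-135) = 3*I*√15 ≈ 11.619*I)
s(h) = (-17 + h)*(h + 3*I*√15) (s(h) = (h - 17)*(h + 3*I*√15) = (-17 + h)*(h + 3*I*√15))
(-18239 - 766)/(s(-21) + 23390) = (-18239 - 766)/(((-21)² - 17*(-21) - 51*I*√15 + 3*I*(-21)*√15) + 23390) = -19005/((441 + 357 - 51*I*√15 - 63*I*√15) + 23390) = -19005/((798 - 114*I*√15) + 23390) = -19005/(24188 - 114*I*√15)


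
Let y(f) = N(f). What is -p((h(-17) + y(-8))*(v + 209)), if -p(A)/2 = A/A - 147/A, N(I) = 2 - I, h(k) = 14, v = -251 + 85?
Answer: 295/172 ≈ 1.7151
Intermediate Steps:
v = -166
y(f) = 2 - f
p(A) = -2 + 294/A (p(A) = -2*(A/A - 147/A) = -2*(1 - 147/A) = -2 + 294/A)
-p((h(-17) + y(-8))*(v + 209)) = -(-2 + 294/(((14 + (2 - 1*(-8)))*(-166 + 209)))) = -(-2 + 294/(((14 + (2 + 8))*43))) = -(-2 + 294/(((14 + 10)*43))) = -(-2 + 294/((24*43))) = -(-2 + 294/1032) = -(-2 + 294*(1/1032)) = -(-2 + 49/172) = -1*(-295/172) = 295/172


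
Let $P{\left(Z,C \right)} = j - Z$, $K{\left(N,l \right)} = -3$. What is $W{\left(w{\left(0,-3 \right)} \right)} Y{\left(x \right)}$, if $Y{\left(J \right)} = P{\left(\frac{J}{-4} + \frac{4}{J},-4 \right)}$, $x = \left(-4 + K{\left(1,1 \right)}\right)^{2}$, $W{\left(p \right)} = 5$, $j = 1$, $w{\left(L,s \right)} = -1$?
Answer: $\frac{12905}{196} \approx 65.842$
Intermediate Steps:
$P{\left(Z,C \right)} = 1 - Z$
$x = 49$ ($x = \left(-4 - 3\right)^{2} = \left(-7\right)^{2} = 49$)
$Y{\left(J \right)} = 1 - \frac{4}{J} + \frac{J}{4}$ ($Y{\left(J \right)} = 1 - \left(\frac{J}{-4} + \frac{4}{J}\right) = 1 - \left(J \left(- \frac{1}{4}\right) + \frac{4}{J}\right) = 1 - \left(- \frac{J}{4} + \frac{4}{J}\right) = 1 - \left(\frac{4}{J} - \frac{J}{4}\right) = 1 + \left(- \frac{4}{J} + \frac{J}{4}\right) = 1 - \frac{4}{J} + \frac{J}{4}$)
$W{\left(w{\left(0,-3 \right)} \right)} Y{\left(x \right)} = 5 \left(1 - \frac{4}{49} + \frac{1}{4} \cdot 49\right) = 5 \left(1 - \frac{4}{49} + \frac{49}{4}\right) = 5 \cdot \frac{2581}{196} = \frac{12905}{196}$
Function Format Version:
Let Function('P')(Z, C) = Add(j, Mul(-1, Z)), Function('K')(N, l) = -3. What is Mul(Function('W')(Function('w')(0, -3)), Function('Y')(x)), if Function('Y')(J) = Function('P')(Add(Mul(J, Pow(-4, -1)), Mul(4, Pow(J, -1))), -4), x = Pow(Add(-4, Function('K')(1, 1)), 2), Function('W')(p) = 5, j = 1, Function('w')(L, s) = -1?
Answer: Rational(12905, 196) ≈ 65.842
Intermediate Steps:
Function('P')(Z, C) = Add(1, Mul(-1, Z))
x = 49 (x = Pow(Add(-4, -3), 2) = Pow(-7, 2) = 49)
Function('Y')(J) = Add(1, Mul(-4, Pow(J, -1)), Mul(Rational(1, 4), J)) (Function('Y')(J) = Add(1, Mul(-1, Add(Mul(J, Pow(-4, -1)), Mul(4, Pow(J, -1))))) = Add(1, Mul(-1, Add(Mul(J, Rational(-1, 4)), Mul(4, Pow(J, -1))))) = Add(1, Mul(-1, Add(Mul(Rational(-1, 4), J), Mul(4, Pow(J, -1))))) = Add(1, Mul(-1, Add(Mul(4, Pow(J, -1)), Mul(Rational(-1, 4), J)))) = Add(1, Add(Mul(-4, Pow(J, -1)), Mul(Rational(1, 4), J))) = Add(1, Mul(-4, Pow(J, -1)), Mul(Rational(1, 4), J)))
Mul(Function('W')(Function('w')(0, -3)), Function('Y')(x)) = Mul(5, Add(1, Mul(-4, Pow(49, -1)), Mul(Rational(1, 4), 49))) = Mul(5, Add(1, Mul(-4, Rational(1, 49)), Rational(49, 4))) = Mul(5, Add(1, Rational(-4, 49), Rational(49, 4))) = Mul(5, Rational(2581, 196)) = Rational(12905, 196)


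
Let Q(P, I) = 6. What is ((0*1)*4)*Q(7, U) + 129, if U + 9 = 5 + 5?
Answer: 129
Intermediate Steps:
U = 1 (U = -9 + (5 + 5) = -9 + 10 = 1)
((0*1)*4)*Q(7, U) + 129 = ((0*1)*4)*6 + 129 = (0*4)*6 + 129 = 0*6 + 129 = 0 + 129 = 129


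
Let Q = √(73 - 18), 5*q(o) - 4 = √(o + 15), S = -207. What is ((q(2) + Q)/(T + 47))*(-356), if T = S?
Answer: 89/50 + 89*√55/40 + 89*√17/200 ≈ 20.116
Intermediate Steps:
q(o) = ⅘ + √(15 + o)/5 (q(o) = ⅘ + √(o + 15)/5 = ⅘ + √(15 + o)/5)
Q = √55 ≈ 7.4162
T = -207
((q(2) + Q)/(T + 47))*(-356) = (((⅘ + √(15 + 2)/5) + √55)/(-207 + 47))*(-356) = (((⅘ + √17/5) + √55)/(-160))*(-356) = ((⅘ + √55 + √17/5)*(-1/160))*(-356) = (-1/200 - √55/160 - √17/800)*(-356) = 89/50 + 89*√55/40 + 89*√17/200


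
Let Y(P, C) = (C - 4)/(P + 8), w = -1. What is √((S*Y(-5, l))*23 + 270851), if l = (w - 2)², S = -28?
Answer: 7*√49551/3 ≈ 519.40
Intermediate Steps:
l = 9 (l = (-1 - 2)² = (-3)² = 9)
Y(P, C) = (-4 + C)/(8 + P)
√((S*Y(-5, l))*23 + 270851) = √(-28*(-4 + 9)/(8 - 5)*23 + 270851) = √(-28*5/3*23 + 270851) = √(-140/3*23 + 270851) = √(-3220/3 + 270851) = √(809333/3) = 7*√49551/3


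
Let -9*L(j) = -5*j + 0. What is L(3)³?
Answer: 125/27 ≈ 4.6296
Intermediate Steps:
L(j) = 5*j/9 (L(j) = -(-5*j + 0)/9 = -(-5)*j/9 = 5*j/9)
L(3)³ = ((5/9)*3)³ = (5/3)³ = 125/27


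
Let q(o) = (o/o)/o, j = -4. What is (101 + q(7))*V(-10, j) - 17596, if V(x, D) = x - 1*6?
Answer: -134500/7 ≈ -19214.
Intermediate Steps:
V(x, D) = -6 + x (V(x, D) = x - 6 = -6 + x)
q(o) = 1/o
(101 + q(7))*V(-10, j) - 17596 = (101 + 1/7)*(-6 - 10) - 17596 = (101 + ⅐)*(-16) - 17596 = (708/7)*(-16) - 17596 = -11328/7 - 17596 = -134500/7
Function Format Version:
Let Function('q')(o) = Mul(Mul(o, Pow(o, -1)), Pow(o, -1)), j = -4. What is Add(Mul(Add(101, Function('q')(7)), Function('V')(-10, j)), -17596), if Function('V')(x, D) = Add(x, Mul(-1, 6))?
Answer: Rational(-134500, 7) ≈ -19214.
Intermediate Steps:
Function('V')(x, D) = Add(-6, x) (Function('V')(x, D) = Add(x, -6) = Add(-6, x))
Function('q')(o) = Pow(o, -1) (Function('q')(o) = Mul(1, Pow(o, -1)) = Pow(o, -1))
Add(Mul(Add(101, Function('q')(7)), Function('V')(-10, j)), -17596) = Add(Mul(Add(101, Pow(7, -1)), Add(-6, -10)), -17596) = Add(Mul(Add(101, Rational(1, 7)), -16), -17596) = Add(Mul(Rational(708, 7), -16), -17596) = Add(Rational(-11328, 7), -17596) = Rational(-134500, 7)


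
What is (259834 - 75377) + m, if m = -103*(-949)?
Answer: 282204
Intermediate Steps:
m = 97747
(259834 - 75377) + m = (259834 - 75377) + 97747 = 184457 + 97747 = 282204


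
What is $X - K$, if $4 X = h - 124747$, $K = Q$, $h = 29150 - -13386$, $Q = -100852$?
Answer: $\frac{321197}{4} \approx 80299.0$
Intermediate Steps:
$h = 42536$ ($h = 29150 + 13386 = 42536$)
$K = -100852$
$X = - \frac{82211}{4}$ ($X = \frac{42536 - 124747}{4} = \frac{1}{4} \left(-82211\right) = - \frac{82211}{4} \approx -20553.0$)
$X - K = - \frac{82211}{4} - -100852 = - \frac{82211}{4} + 100852 = \frac{321197}{4}$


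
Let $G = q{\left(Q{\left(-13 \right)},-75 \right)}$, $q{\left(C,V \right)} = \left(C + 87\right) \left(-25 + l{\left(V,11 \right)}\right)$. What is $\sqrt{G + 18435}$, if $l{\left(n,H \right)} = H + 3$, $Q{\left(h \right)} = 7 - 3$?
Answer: $\sqrt{17434} \approx 132.04$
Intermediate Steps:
$Q{\left(h \right)} = 4$
$l{\left(n,H \right)} = 3 + H$
$q{\left(C,V \right)} = -957 - 11 C$ ($q{\left(C,V \right)} = \left(C + 87\right) \left(-25 + \left(3 + 11\right)\right) = \left(87 + C\right) \left(-25 + 14\right) = \left(87 + C\right) \left(-11\right) = -957 - 11 C$)
$G = -1001$ ($G = -957 - 44 = -1001$)
$\sqrt{G + 18435} = \sqrt{-1001 + 18435} = \sqrt{17434}$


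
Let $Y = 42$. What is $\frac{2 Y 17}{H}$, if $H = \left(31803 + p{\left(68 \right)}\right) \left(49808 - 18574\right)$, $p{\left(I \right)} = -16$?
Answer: $\frac{102}{70916797} \approx 1.4383 \cdot 10^{-6}$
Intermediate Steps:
$H = 992835158$ ($H = \left(31803 - 16\right) \left(49808 - 18574\right) = 31787 \cdot 31234 = 992835158$)
$\frac{2 Y 17}{H} = \frac{2 \cdot 42 \cdot 17}{992835158} = 84 \cdot 17 \cdot \frac{1}{992835158} = 1428 \cdot \frac{1}{992835158} = \frac{102}{70916797}$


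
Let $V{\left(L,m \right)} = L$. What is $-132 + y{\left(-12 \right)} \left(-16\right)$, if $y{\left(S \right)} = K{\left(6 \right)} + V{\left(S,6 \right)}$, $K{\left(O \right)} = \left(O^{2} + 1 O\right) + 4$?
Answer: $-676$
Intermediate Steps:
$K{\left(O \right)} = 4 + O + O^{2}$ ($K{\left(O \right)} = \left(O^{2} + O\right) + 4 = \left(O + O^{2}\right) + 4 = 4 + O + O^{2}$)
$y{\left(S \right)} = 46 + S$ ($y{\left(S \right)} = \left(4 + 6 + 6^{2}\right) + S = \left(4 + 6 + 36\right) + S = 46 + S$)
$-132 + y{\left(-12 \right)} \left(-16\right) = -132 + \left(46 - 12\right) \left(-16\right) = -132 + 34 \left(-16\right) = -132 - 544 = -676$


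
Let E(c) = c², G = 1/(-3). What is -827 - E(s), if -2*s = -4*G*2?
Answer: -7459/9 ≈ -828.78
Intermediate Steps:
G = -⅓ ≈ -0.33333
s = -4/3 (s = -(-4*(-⅓))*2/2 = -2*2/3 = -½*8/3 = -4/3 ≈ -1.3333)
-827 - E(s) = -827 - (-4/3)² = -827 - 1*16/9 = -827 - 16/9 = -7459/9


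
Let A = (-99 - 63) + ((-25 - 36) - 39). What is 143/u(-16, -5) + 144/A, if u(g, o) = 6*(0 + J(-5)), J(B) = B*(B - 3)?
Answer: 1453/31440 ≈ 0.046215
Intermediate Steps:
J(B) = B*(-3 + B)
u(g, o) = 240 (u(g, o) = 6*(0 - 5*(-3 - 5)) = 6*(0 - 5*(-8)) = 6*(0 + 40) = 6*40 = 240)
A = -262 (A = -162 + (-61 - 39) = -162 - 100 = -262)
143/u(-16, -5) + 144/A = 143/240 + 144/(-262) = 143*(1/240) + 144*(-1/262) = 143/240 - 72/131 = 1453/31440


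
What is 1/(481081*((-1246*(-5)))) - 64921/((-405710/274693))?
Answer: 18430666768751099/419299134737 ≈ 43956.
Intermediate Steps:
1/(481081*((-1246*(-5)))) - 64921/((-405710/274693)) = (1/481081)/6230 - 64921/((-405710*1/274693)) = (1/481081)*(1/6230) - 64921/(-405710/274693) = 1/2997134630 - 64921*(-274693/405710) = 1/2997134630 + 17833344253/405710 = 18430666768751099/419299134737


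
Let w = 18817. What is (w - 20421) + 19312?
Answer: 17708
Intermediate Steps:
(w - 20421) + 19312 = (18817 - 20421) + 19312 = -1604 + 19312 = 17708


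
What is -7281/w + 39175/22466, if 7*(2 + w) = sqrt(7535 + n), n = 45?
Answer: -3935269127/41472236 - 50967*sqrt(1895)/3692 ≈ -695.83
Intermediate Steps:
w = -2 + 2*sqrt(1895)/7 (w = -2 + sqrt(7535 + 45)/7 = -2 + sqrt(7580)/7 = -2 + (2*sqrt(1895))/7 = -2 + 2*sqrt(1895)/7 ≈ 10.438)
-7281/w + 39175/22466 = -7281/(-2 + 2*sqrt(1895)/7) + 39175/22466 = 39175/22466 - 7281/(-2 + 2*sqrt(1895)/7)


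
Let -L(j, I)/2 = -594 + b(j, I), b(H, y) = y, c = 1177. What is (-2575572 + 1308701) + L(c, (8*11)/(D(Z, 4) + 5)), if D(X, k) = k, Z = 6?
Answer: -11391323/9 ≈ -1.2657e+6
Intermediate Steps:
L(j, I) = 1188 - 2*I (L(j, I) = -2*(-594 + I) = 1188 - 2*I)
(-2575572 + 1308701) + L(c, (8*11)/(D(Z, 4) + 5)) = (-2575572 + 1308701) + (1188 - 2*8*11/(4 + 5)) = -1266871 + (1188 - 176/9) = -1266871 + 10516/9 = -11391323/9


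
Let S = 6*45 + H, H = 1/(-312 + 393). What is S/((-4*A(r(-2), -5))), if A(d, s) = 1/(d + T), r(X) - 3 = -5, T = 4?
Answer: -21871/162 ≈ -135.01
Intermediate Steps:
r(X) = -2 (r(X) = 3 - 5 = -2)
A(d, s) = 1/(4 + d) (A(d, s) = 1/(d + 4) = 1/(4 + d))
H = 1/81 ≈ 0.012346
S = 21871/81 (S = 6*45 + 1/81 = 270 + 1/81 = 21871/81 ≈ 270.01)
S/((-4*A(r(-2), -5))) = 21871/(81*((-4/(4 - 2)))) = 21871/(81*((-4/2))) = 21871/(81*((-4*1/2))) = (21871/81)/(-2) = (21871/81)*(-1/2) = -21871/162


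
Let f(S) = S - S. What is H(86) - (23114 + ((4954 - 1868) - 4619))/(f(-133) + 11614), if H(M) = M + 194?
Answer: 3230339/11614 ≈ 278.14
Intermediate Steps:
H(M) = 194 + M
f(S) = 0
H(86) - (23114 + ((4954 - 1868) - 4619))/(f(-133) + 11614) = (194 + 86) - (23114 + ((4954 - 1868) - 4619))/(0 + 11614) = 280 - (23114 + (3086 - 4619))/11614 = 280 - (23114 - 1533)/11614 = 280 - 21581/11614 = 3230339/11614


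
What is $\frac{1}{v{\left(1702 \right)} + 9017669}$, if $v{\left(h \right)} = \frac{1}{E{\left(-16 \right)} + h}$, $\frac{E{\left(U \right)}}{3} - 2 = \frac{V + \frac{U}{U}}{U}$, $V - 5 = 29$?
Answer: $\frac{27223}{245488003203} \approx 1.1089 \cdot 10^{-7}$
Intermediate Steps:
$V = 34$ ($V = 5 + 29 = 34$)
$E{\left(U \right)} = 6 + \frac{105}{U}$ ($E{\left(U \right)} = 6 + 3 \frac{34 + \frac{U}{U}}{U} = 6 + 3 \frac{34 + 1}{U} = 6 + 3 \frac{35}{U} = 6 + \frac{105}{U}$)
$v{\left(h \right)} = \frac{1}{- \frac{9}{16} + h}$ ($v{\left(h \right)} = \frac{1}{\left(6 + \frac{105}{-16}\right) + h} = \frac{1}{\left(6 + 105 \left(- \frac{1}{16}\right)\right) + h} = \frac{1}{\left(6 - \frac{105}{16}\right) + h} = \frac{1}{- \frac{9}{16} + h}$)
$\frac{1}{v{\left(1702 \right)} + 9017669} = \frac{1}{\frac{16}{-9 + 16 \cdot 1702} + 9017669} = \frac{1}{\frac{16}{-9 + 27232} + 9017669} = \frac{1}{\frac{16}{27223} + 9017669} = \frac{1}{\frac{245488003203}{27223}} = \frac{27223}{245488003203}$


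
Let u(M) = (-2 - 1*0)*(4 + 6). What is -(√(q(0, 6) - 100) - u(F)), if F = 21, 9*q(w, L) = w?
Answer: -20 - 10*I ≈ -20.0 - 10.0*I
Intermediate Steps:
q(w, L) = w/9
u(M) = -20 (u(M) = (-2 + 0)*10 = -2*10 = -20)
-(√(q(0, 6) - 100) - u(F)) = -(√((⅑)*0 - 100) - 1*(-20)) = -(√(0 - 100) + 20) = -(√(-100) + 20) = -(10*I + 20) = -(20 + 10*I) = -20 - 10*I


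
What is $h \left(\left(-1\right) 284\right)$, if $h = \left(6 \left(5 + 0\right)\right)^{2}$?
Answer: $-255600$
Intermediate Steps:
$h = 900$ ($h = \left(6 \cdot 5\right)^{2} = 30^{2} = 900$)
$h \left(\left(-1\right) 284\right) = 900 \left(\left(-1\right) 284\right) = 900 \left(-284\right) = -255600$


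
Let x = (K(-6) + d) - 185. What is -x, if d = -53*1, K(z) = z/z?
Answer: 237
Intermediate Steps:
K(z) = 1
d = -53
x = -237 (x = (1 - 53) - 185 = -52 - 185 = -237)
-x = -1*(-237) = 237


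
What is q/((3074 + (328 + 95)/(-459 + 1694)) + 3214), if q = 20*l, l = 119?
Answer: 2939300/7766103 ≈ 0.37848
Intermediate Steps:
q = 2380 (q = 20*119 = 2380)
q/((3074 + (328 + 95)/(-459 + 1694)) + 3214) = 2380/((3074 + (328 + 95)/(-459 + 1694)) + 3214) = 2380/((3074 + 423/1235) + 3214) = 2380/(3796813/1235 + 3214) = 2380/(7766103/1235) = 2380*(1235/7766103) = 2939300/7766103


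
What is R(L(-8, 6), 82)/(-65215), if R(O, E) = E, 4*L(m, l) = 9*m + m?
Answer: -82/65215 ≈ -0.0012574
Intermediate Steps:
L(m, l) = 5*m/2 (L(m, l) = (9*m + m)/4 = (10*m)/4 = 5*m/2)
R(L(-8, 6), 82)/(-65215) = 82/(-65215) = 82*(-1/65215) = -82/65215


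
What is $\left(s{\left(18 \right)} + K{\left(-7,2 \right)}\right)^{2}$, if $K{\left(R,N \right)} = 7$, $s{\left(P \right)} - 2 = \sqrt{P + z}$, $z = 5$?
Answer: $\left(9 + \sqrt{23}\right)^{2} \approx 190.32$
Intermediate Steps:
$s{\left(P \right)} = 2 + \sqrt{5 + P}$ ($s{\left(P \right)} = 2 + \sqrt{P + 5} = 2 + \sqrt{5 + P}$)
$\left(s{\left(18 \right)} + K{\left(-7,2 \right)}\right)^{2} = \left(\left(2 + \sqrt{5 + 18}\right) + 7\right)^{2} = \left(\left(2 + \sqrt{23}\right) + 7\right)^{2} = \left(9 + \sqrt{23}\right)^{2}$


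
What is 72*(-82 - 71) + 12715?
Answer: 1699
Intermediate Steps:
72*(-82 - 71) + 12715 = 72*(-153) + 12715 = -11016 + 12715 = 1699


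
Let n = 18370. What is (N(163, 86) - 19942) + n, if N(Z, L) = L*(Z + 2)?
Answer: 12618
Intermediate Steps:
N(Z, L) = L*(2 + Z)
(N(163, 86) - 19942) + n = (86*(2 + 163) - 19942) + 18370 = (86*165 - 19942) + 18370 = (14190 - 19942) + 18370 = -5752 + 18370 = 12618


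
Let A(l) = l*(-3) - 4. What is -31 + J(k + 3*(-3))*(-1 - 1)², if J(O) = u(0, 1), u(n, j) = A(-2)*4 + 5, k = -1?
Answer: 21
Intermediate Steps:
A(l) = -4 - 3*l (A(l) = -3*l - 4 = -4 - 3*l)
u(n, j) = 13 (u(n, j) = (-4 - 3*(-2))*4 + 5 = (-4 + 6)*4 + 5 = 2*4 + 5 = 8 + 5 = 13)
J(O) = 13
-31 + J(k + 3*(-3))*(-1 - 1)² = -31 + 13*(-1 - 1)² = -31 + 13*(-2)² = -31 + 13*4 = -31 + 52 = 21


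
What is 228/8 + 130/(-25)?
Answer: 233/10 ≈ 23.300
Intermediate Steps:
228/8 + 130/(-25) = 228*(⅛) + 130*(-1/25) = 57/2 - 26/5 = 233/10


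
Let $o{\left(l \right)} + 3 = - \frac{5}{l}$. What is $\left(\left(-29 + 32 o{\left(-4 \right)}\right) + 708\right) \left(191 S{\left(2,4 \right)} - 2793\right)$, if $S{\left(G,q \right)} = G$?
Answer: $-1502053$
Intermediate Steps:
$o{\left(l \right)} = -3 - \frac{5}{l}$
$\left(\left(-29 + 32 o{\left(-4 \right)}\right) + 708\right) \left(191 S{\left(2,4 \right)} - 2793\right) = \left(\left(-29 + 32 \left(-3 - \frac{5}{-4}\right)\right) + 708\right) \left(191 \cdot 2 - 2793\right) = \left(\left(-29 + 32 \left(-3 - - \frac{5}{4}\right)\right) + 708\right) \left(382 - 2793\right) = \left(\left(-29 + 32 \left(-3 + \frac{5}{4}\right)\right) + 708\right) \left(-2411\right) = \left(\left(-29 + 32 \left(- \frac{7}{4}\right)\right) + 708\right) \left(-2411\right) = \left(\left(-29 - 56\right) + 708\right) \left(-2411\right) = \left(-85 + 708\right) \left(-2411\right) = 623 \left(-2411\right) = -1502053$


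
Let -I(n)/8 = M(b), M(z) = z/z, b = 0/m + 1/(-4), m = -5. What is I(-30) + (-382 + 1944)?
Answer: 1554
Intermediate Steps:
b = -¼ (b = 0/(-5) + 1/(-4) = 0*(-⅕) + 1*(-¼) = 0 - ¼ = -¼ ≈ -0.25000)
M(z) = 1
I(n) = -8 (I(n) = -8*1 = -8)
I(-30) + (-382 + 1944) = -8 + (-382 + 1944) = -8 + 1562 = 1554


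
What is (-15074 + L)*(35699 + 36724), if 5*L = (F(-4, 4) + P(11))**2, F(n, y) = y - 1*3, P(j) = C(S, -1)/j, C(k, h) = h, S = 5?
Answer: -132094772082/121 ≈ -1.0917e+9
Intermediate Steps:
P(j) = -1/j
F(n, y) = -3 + y (F(n, y) = y - 3 = -3 + y)
L = 20/121 (L = ((-3 + 4) - 1/11)**2/5 = (1 - 1*1/11)**2/5 = (1 - 1/11)**2/5 = (10/11)**2/5 = (1/5)*(100/121) = 20/121 ≈ 0.16529)
(-15074 + L)*(35699 + 36724) = (-15074 + 20/121)*(35699 + 36724) = -1823934/121*72423 = -132094772082/121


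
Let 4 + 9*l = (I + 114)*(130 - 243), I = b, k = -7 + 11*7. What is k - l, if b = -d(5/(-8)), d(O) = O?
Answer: 12077/8 ≈ 1509.6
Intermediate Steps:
k = 70 (k = -7 + 77 = 70)
b = 5/8 (b = -5/(-8) = -5*(-1)/8 = -1*(-5/8) = 5/8 ≈ 0.62500)
I = 5/8 ≈ 0.62500
l = -11517/8 (l = -4/9 + ((5/8 + 114)*(130 - 243))/9 = -4/9 + ((917/8)*(-113))/9 = -4/9 + (⅑)*(-103621/8) = -4/9 - 103621/72 = -11517/8 ≈ -1439.6)
k - l = 70 - 1*(-11517/8) = 70 + 11517/8 = 12077/8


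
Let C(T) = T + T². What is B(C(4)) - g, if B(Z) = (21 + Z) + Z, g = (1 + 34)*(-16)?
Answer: 621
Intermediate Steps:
g = -560 (g = 35*(-16) = -560)
B(Z) = 21 + 2*Z
B(C(4)) - g = (21 + 2*(4*(1 + 4))) - 1*(-560) = (21 + 2*(4*5)) + 560 = (21 + 2*20) + 560 = (21 + 40) + 560 = 61 + 560 = 621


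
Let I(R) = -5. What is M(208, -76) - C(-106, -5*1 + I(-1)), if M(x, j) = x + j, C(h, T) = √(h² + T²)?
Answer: 132 - 2*√2834 ≈ 25.529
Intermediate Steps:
C(h, T) = √(T² + h²)
M(x, j) = j + x
M(208, -76) - C(-106, -5*1 + I(-1)) = (-76 + 208) - √((-5*1 - 5)² + (-106)²) = 132 - √((-5 - 5)² + 11236) = 132 - √((-10)² + 11236) = 132 - √(100 + 11236) = 132 - √11336 = 132 - 2*√2834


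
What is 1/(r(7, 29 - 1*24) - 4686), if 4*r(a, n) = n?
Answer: -4/18739 ≈ -0.00021346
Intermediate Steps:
r(a, n) = n/4
1/(r(7, 29 - 1*24) - 4686) = 1/((29 - 1*24)/4 - 4686) = 1/((29 - 24)/4 - 4686) = 1/((¼)*5 - 4686) = 1/(5/4 - 4686) = 1/(-18739/4) = -4/18739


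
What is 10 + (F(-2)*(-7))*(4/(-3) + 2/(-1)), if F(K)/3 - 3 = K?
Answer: 80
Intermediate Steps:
F(K) = 9 + 3*K
10 + (F(-2)*(-7))*(4/(-3) + 2/(-1)) = 10 + ((9 + 3*(-2))*(-7))*(4/(-3) + 2/(-1)) = 10 + ((9 - 6)*(-7))*(4*(-1/3) + 2*(-1)) = 10 + (3*(-7))*(-4/3 - 2) = 10 - 21*(-10/3) = 10 + 70 = 80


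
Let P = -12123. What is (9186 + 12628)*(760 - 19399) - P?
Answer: -406579023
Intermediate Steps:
(9186 + 12628)*(760 - 19399) - P = (9186 + 12628)*(760 - 19399) - 1*(-12123) = 21814*(-18639) + 12123 = -406591146 + 12123 = -406579023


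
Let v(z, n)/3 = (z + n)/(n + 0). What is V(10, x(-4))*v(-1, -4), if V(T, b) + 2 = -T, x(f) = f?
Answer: -45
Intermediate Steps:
V(T, b) = -2 - T
v(z, n) = 3*(n + z)/n (v(z, n) = 3*((z + n)/(n + 0)) = 3*((n + z)/n) = 3*(n + z)/n)
V(10, x(-4))*v(-1, -4) = (-2 - 1*10)*(3 + 3*(-1)/(-4)) = (-2 - 10)*(3 + 3*(-1)*(-¼)) = -12*(3 + ¾) = -12*15/4 = -45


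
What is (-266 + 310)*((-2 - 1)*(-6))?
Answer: 792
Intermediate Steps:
(-266 + 310)*((-2 - 1)*(-6)) = 44*(-3*(-6)) = 44*18 = 792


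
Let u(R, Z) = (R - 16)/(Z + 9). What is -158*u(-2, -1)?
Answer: 711/2 ≈ 355.50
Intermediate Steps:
u(R, Z) = (-16 + R)/(9 + Z)
-158*u(-2, -1) = -158*(-16 - 2)/(9 - 1) = -158*(-18)/8 = -79*(-18)/4 = -158*(-9/4) = 711/2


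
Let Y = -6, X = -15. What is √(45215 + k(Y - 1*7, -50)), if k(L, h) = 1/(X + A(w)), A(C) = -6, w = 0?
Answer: √19939794/21 ≈ 212.64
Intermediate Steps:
k(L, h) = -1/21 (k(L, h) = 1/(-15 - 6) = 1/(-21) = -1/21)
√(45215 + k(Y - 1*7, -50)) = √(45215 - 1/21) = √(949514/21) = √19939794/21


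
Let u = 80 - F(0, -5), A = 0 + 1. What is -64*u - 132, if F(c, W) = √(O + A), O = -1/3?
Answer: -5252 + 64*√6/3 ≈ -5199.7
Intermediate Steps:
O = -⅓ (O = -1*⅓ = -⅓ ≈ -0.33333)
A = 1
F(c, W) = √6/3 (F(c, W) = √(-⅓ + 1) = √(⅔) = √6/3)
u = 80 - √6/3 ≈ 79.183
-64*u - 132 = -64*(80 - √6/3) - 132 = (-5120 + 64*√6/3) - 132 = -5252 + 64*√6/3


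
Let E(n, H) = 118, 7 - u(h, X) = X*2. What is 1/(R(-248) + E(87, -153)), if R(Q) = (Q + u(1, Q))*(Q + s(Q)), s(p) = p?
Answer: -1/126362 ≈ -7.9138e-6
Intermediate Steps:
u(h, X) = 7 - 2*X (u(h, X) = 7 - X*2 = 7 - 2*X)
R(Q) = 2*Q*(7 - Q) (R(Q) = (Q + (7 - 2*Q))*(Q + Q) = (7 - Q)*(2*Q) = 2*Q*(7 - Q))
1/(R(-248) + E(87, -153)) = 1/(2*(-248)*(7 - 1*(-248)) + 118) = 1/(2*(-248)*(7 + 248) + 118) = 1/(2*(-248)*255 + 118) = 1/(-126480 + 118) = 1/(-126362) = -1/126362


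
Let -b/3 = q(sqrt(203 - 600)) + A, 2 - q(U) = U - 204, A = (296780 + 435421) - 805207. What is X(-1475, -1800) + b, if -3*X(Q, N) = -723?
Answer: 218641 + 3*I*sqrt(397) ≈ 2.1864e+5 + 59.775*I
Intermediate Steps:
A = -73006 (A = 732201 - 805207 = -73006)
X(Q, N) = 241 (X(Q, N) = -1/3*(-723) = 241)
q(U) = 206 - U (q(U) = 2 - (U - 204) = 2 - (-204 + U) = 2 + (204 - U) = 206 - U)
b = 218400 + 3*I*sqrt(397) (b = -3*((206 - sqrt(203 - 600)) - 73006) = -3*((206 - sqrt(-397)) - 73006) = -3*((206 - I*sqrt(397)) - 73006) = -3*(-72800 - I*sqrt(397)) = 218400 + 3*I*sqrt(397) ≈ 2.184e+5 + 59.775*I)
X(-1475, -1800) + b = 241 + (218400 + 3*I*sqrt(397)) = 218641 + 3*I*sqrt(397)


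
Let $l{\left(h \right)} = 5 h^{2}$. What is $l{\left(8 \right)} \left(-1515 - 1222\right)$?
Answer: $-875840$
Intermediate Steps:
$l{\left(8 \right)} \left(-1515 - 1222\right) = 5 \cdot 8^{2} \left(-1515 - 1222\right) = 5 \cdot 64 \left(-2737\right) = 320 \left(-2737\right) = -875840$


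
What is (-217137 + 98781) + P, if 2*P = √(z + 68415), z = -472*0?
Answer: -118356 + √68415/2 ≈ -1.1823e+5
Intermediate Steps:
z = 0
P = √68415/2 (P = √(0 + 68415)/2 = √68415/2 ≈ 130.78)
(-217137 + 98781) + P = (-217137 + 98781) + √68415/2 = -118356 + √68415/2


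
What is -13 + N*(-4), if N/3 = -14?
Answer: 155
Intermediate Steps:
N = -42 (N = 3*(-14) = -42)
-13 + N*(-4) = -13 - 42*(-4) = -13 + 168 = 155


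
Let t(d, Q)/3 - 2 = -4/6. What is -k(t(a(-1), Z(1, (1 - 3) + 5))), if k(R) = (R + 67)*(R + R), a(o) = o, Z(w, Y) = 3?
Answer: -568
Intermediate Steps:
t(d, Q) = 4 (t(d, Q) = 6 + 3*(-4/6) = 6 + 3*(-4*1/6) = 6 + 3*(-2/3) = 6 - 2 = 4)
k(R) = 2*R*(67 + R) (k(R) = (67 + R)*(2*R) = 2*R*(67 + R))
-k(t(a(-1), Z(1, (1 - 3) + 5))) = -2*4*(67 + 4) = -2*4*71 = -1*568 = -568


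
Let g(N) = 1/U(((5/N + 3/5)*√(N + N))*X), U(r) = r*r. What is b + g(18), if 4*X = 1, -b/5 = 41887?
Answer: -1307080235/6241 ≈ -2.0943e+5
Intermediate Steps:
b = -209435 (b = -5*41887 = -209435)
X = ¼ (X = (¼)*1 = ¼ ≈ 0.25000)
U(r) = r²
g(N) = 8/(N*(⅗ + 5/N)²) (g(N) = 1/((((5/N + 3/5)*√(N + N))*(¼))²) = 1/((((5/N + 3*(⅕))*√(2*N))*(¼))²) = 1/((((5/N + ⅗)*(√2*√N))*(¼))²) = 1/((((⅗ + 5/N)*(√2*√N))*(¼))²) = 1/(((√2*√N*(⅗ + 5/N))*(¼))²) = 1/((√2*√N*(⅗ + 5/N)/4)²) = 1/(N*(⅗ + 5/N)²/8) = 8/(N*(⅗ + 5/N)²))
b + g(18) = -209435 + 200*18/(25 + 3*18)² = -209435 + 200*18/(25 + 54)² = -209435 + 200*18/79² = -209435 + 200*18*(1/6241) = -209435 + 3600/6241 = -1307080235/6241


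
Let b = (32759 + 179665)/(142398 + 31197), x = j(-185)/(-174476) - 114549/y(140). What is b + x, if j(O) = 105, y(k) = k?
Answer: -28869102723841/35336188090 ≈ -816.98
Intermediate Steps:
x = -2498258253/3053330 (x = 105/(-174476) - 114549/140 = 105*(-1/174476) - 114549*1/140 = -105/174476 - 114549/140 = -2498258253/3053330 ≈ -818.21)
b = 70808/57865 (b = 212424/173595 = 212424*(1/173595) = 70808/57865 ≈ 1.2237)
b + x = 70808/57865 - 2498258253/3053330 = -28869102723841/35336188090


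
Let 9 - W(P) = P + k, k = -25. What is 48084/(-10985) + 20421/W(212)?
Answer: -232883637/1955330 ≈ -119.10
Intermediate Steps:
W(P) = 34 - P (W(P) = 9 - (P - 25) = 9 - (-25 + P) = 9 + (25 - P) = 34 - P)
48084/(-10985) + 20421/W(212) = 48084/(-10985) + 20421/(34 - 1*212) = 48084*(-1/10985) + 20421/(34 - 212) = -48084/10985 + 20421/(-178) = -48084/10985 + 20421*(-1/178) = -48084/10985 - 20421/178 = -232883637/1955330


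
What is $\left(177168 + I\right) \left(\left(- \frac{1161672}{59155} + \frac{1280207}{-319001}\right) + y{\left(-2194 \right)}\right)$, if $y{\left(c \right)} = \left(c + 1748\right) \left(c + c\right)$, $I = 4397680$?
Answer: $\frac{168949301839406775053184}{18870504155} \approx 8.9531 \cdot 10^{12}$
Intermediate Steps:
$y{\left(c \right)} = 2 c \left(1748 + c\right)$ ($y{\left(c \right)} = \left(1748 + c\right) 2 c = 2 c \left(1748 + c\right)$)
$\left(177168 + I\right) \left(\left(- \frac{1161672}{59155} + \frac{1280207}{-319001}\right) + y{\left(-2194 \right)}\right) = \left(177168 + 4397680\right) \left(\left(- \frac{1161672}{59155} + \frac{1280207}{-319001}\right) + 2 \left(-2194\right) \left(1748 - 2194\right)\right) = 4574848 \left(\left(\left(-1161672\right) \frac{1}{59155} + 1280207 \left(- \frac{1}{319001}\right)\right) + 2 \left(-2194\right) \left(-446\right)\right) = 4574848 \left(\left(- \frac{1161672}{59155} - \frac{1280207}{319001}\right) + 1957048\right) = 4574848 \left(- \frac{446305174757}{18870504155} + 1957048\right) = 4574848 \cdot \frac{36930036110359683}{18870504155} = \frac{168949301839406775053184}{18870504155}$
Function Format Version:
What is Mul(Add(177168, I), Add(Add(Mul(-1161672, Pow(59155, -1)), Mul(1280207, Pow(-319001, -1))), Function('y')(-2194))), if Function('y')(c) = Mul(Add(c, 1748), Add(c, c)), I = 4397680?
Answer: Rational(168949301839406775053184, 18870504155) ≈ 8.9531e+12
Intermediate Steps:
Function('y')(c) = Mul(2, c, Add(1748, c)) (Function('y')(c) = Mul(Add(1748, c), Mul(2, c)) = Mul(2, c, Add(1748, c)))
Mul(Add(177168, I), Add(Add(Mul(-1161672, Pow(59155, -1)), Mul(1280207, Pow(-319001, -1))), Function('y')(-2194))) = Mul(Add(177168, 4397680), Add(Add(Mul(-1161672, Pow(59155, -1)), Mul(1280207, Pow(-319001, -1))), Mul(2, -2194, Add(1748, -2194)))) = Mul(4574848, Add(Add(Mul(-1161672, Rational(1, 59155)), Mul(1280207, Rational(-1, 319001))), Mul(2, -2194, -446))) = Mul(4574848, Add(Add(Rational(-1161672, 59155), Rational(-1280207, 319001)), 1957048)) = Mul(4574848, Add(Rational(-446305174757, 18870504155), 1957048)) = Mul(4574848, Rational(36930036110359683, 18870504155)) = Rational(168949301839406775053184, 18870504155)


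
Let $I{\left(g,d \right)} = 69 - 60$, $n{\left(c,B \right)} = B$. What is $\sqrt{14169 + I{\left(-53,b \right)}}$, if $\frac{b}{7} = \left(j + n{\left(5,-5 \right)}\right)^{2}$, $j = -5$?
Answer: $\sqrt{14178} \approx 119.07$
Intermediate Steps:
$b = 700$ ($b = 7 \left(-5 - 5\right)^{2} = 7 \left(-10\right)^{2} = 7 \cdot 100 = 700$)
$I{\left(g,d \right)} = 9$
$\sqrt{14169 + I{\left(-53,b \right)}} = \sqrt{14169 + 9} = \sqrt{14178}$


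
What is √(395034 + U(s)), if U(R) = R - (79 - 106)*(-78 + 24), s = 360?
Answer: 4*√24621 ≈ 627.64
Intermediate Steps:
U(R) = -1458 + R (U(R) = R - (-27)*(-54) = R - 1*1458 = R - 1458 = -1458 + R)
√(395034 + U(s)) = √(395034 + (-1458 + 360)) = √(395034 - 1098) = √393936 = 4*√24621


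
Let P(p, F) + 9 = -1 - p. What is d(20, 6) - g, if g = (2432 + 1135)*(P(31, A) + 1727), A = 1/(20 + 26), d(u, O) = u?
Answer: -6013942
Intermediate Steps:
A = 1/46 ≈ 0.021739
P(p, F) = -10 - p (P(p, F) = -9 + (-1 - p) = -10 - p)
g = 6013962 (g = (2432 + 1135)*((-10 - 1*31) + 1727) = 3567*((-10 - 31) + 1727) = 3567*(-41 + 1727) = 3567*1686 = 6013962)
d(20, 6) - g = 20 - 1*6013962 = 20 - 6013962 = -6013942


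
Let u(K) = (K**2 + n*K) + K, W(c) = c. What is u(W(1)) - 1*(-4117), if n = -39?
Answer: 4080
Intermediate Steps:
u(K) = K**2 - 38*K (u(K) = (K**2 - 39*K) + K = K**2 - 38*K)
u(W(1)) - 1*(-4117) = 1*(-38 + 1) - 1*(-4117) = 1*(-37) + 4117 = -37 + 4117 = 4080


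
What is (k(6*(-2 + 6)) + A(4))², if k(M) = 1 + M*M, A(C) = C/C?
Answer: 334084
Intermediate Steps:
A(C) = 1
k(M) = 1 + M²
(k(6*(-2 + 6)) + A(4))² = ((1 + (6*(-2 + 6))²) + 1)² = ((1 + (6*4)²) + 1)² = ((1 + 24²) + 1)² = ((1 + 576) + 1)² = (577 + 1)² = 578² = 334084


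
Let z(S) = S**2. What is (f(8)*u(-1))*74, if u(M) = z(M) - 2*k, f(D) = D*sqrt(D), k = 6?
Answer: -13024*sqrt(2) ≈ -18419.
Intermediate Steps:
f(D) = D**(3/2)
u(M) = -12 + M**2 (u(M) = M**2 - 2*6 = M**2 - 12 = -12 + M**2)
(f(8)*u(-1))*74 = (8**(3/2)*(-12 + (-1)**2))*74 = ((16*sqrt(2))*(-12 + 1))*74 = ((16*sqrt(2))*(-11))*74 = -176*sqrt(2)*74 = -13024*sqrt(2)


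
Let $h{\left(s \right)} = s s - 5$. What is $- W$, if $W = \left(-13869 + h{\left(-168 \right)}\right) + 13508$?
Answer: $-27858$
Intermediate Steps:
$h{\left(s \right)} = -5 + s^{2}$ ($h{\left(s \right)} = s^{2} - 5 = -5 + s^{2}$)
$W = 27858$ ($W = \left(-13869 - \left(5 - \left(-168\right)^{2}\right)\right) + 13508 = \left(-13869 + \left(-5 + 28224\right)\right) + 13508 = \left(-13869 + 28219\right) + 13508 = 14350 + 13508 = 27858$)
$- W = \left(-1\right) 27858 = -27858$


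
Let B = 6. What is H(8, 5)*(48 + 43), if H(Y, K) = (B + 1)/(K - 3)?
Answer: 637/2 ≈ 318.50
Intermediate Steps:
H(Y, K) = 7/(-3 + K) (H(Y, K) = (6 + 1)/(K - 3) = 7/(-3 + K))
H(8, 5)*(48 + 43) = (7/(-3 + 5))*(48 + 43) = (7/2)*91 = 637/2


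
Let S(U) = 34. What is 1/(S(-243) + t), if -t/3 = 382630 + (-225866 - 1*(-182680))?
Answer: -1/1018298 ≈ -9.8203e-7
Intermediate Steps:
t = -1018332 (t = -3*(382630 + (-225866 - 1*(-182680))) = -3*(382630 + (-225866 + 182680)) = -3*(382630 - 43186) = -3*339444 = -1018332)
1/(S(-243) + t) = 1/(34 - 1018332) = 1/(-1018298) = -1/1018298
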